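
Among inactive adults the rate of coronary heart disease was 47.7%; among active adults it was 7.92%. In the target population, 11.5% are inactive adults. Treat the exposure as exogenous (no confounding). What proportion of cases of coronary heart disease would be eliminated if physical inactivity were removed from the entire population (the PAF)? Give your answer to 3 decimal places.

p₁ = 0.477, p₀ = 0.0792.
Overall risk P(Y=1) = π·p₁ + (1−π)·p₀ = 0.115×0.477 + 0.885×0.0792 = 0.12495.
Under exogeneity, PAF = [P(Y=1) − p₀] / P(Y=1).
PAF = (0.12495 − 0.0792) / 0.12495 ≈ 0.3661

PAF ≈ 0.366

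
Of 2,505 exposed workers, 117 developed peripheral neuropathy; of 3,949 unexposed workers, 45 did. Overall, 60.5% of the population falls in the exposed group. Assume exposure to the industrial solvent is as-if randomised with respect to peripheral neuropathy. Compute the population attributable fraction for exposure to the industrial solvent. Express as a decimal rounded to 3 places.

PAF ≈ 0.652

p₁ = P(outcome | exposed) = 117/2505 = 0.046707
p₀ = P(outcome | unexposed) = 45/3949 = 0.011395
Overall risk P(Y=1) = π·p₁ + (1−π)·p₀ = 0.605×0.046707 + 0.395×0.011395 = 0.032759.
Under exogeneity, PAF = [P(Y=1) − p₀] / P(Y=1).
PAF = (0.032759 − 0.011395) / 0.032759 ≈ 0.6521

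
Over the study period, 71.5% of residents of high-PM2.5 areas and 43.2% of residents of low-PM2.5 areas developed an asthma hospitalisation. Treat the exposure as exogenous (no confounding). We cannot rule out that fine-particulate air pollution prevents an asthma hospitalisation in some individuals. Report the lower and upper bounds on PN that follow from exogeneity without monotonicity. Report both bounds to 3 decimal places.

p₁ = 0.715, p₀ = 0.432.
Under exogeneity alone the bounds on PN are max{0,(p₁−p₀)/p₁} ≤ PN ≤ min{1,(1−p₀)/p₁}.
  lower = (p₁ − p₀)/p₁ = 0.283 / 0.715 ≈ 0.3958
  upper = min{1, (1 − p₀)/p₁} = 0.568 / 0.715 ≈ 0.7944

0.396 ≤ PN ≤ 0.794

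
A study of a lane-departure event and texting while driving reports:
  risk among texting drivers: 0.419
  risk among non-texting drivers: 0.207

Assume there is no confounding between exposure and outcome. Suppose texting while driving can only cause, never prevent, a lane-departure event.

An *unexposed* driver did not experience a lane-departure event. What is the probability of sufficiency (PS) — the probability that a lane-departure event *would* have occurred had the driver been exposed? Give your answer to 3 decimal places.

PS ≈ 0.267

Let p₁ = 0.419, p₀ = 0.207.
Under exogeneity and monotonicity, PS = (p₁ − p₀) / (1 − p₀).
PS = (0.419 − 0.207) / (1 − 0.207) = 0.212 / 0.793 ≈ 0.2673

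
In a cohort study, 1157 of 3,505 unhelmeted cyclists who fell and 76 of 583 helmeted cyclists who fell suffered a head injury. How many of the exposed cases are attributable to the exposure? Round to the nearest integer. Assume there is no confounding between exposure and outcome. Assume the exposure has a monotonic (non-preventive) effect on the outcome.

about 700 cases

p₁ = P(outcome | exposed) = 1157/3505 = 0.3301
p₀ = P(outcome | unexposed) = 76/583 = 0.13036
PN = (p₁ − p₀)/p₁ = (0.3301 − 0.13036) / 0.3301 ≈ 0.60509.
Attributable cases ≈ PN × (exposed cases) = 0.60509 × 1157 ≈ 700.09.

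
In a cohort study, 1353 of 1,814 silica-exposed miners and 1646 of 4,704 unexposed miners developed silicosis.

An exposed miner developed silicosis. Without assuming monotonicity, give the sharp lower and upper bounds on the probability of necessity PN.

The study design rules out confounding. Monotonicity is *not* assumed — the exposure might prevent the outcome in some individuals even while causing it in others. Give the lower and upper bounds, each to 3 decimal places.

0.531 ≤ PN ≤ 0.872

p₁ = P(outcome | exposed) = 1353/1814 = 0.74587
p₀ = P(outcome | unexposed) = 1646/4704 = 0.34991
Under exogeneity alone the bounds on PN are max{0,(p₁−p₀)/p₁} ≤ PN ≤ min{1,(1−p₀)/p₁}.
  lower = (p₁ − p₀)/p₁ = 0.39595 / 0.74587 ≈ 0.5309
  upper = min{1, (1 − p₀)/p₁} = 0.65009 / 0.74587 ≈ 0.8716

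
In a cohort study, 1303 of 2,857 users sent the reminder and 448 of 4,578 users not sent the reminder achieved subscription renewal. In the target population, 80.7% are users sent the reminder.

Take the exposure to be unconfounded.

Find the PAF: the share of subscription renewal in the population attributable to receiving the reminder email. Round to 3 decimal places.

p₁ = P(outcome | exposed) = 1303/2857 = 0.45607
p₀ = P(outcome | unexposed) = 448/4578 = 0.097859
Overall risk P(Y=1) = π·p₁ + (1−π)·p₀ = 0.807×0.45607 + 0.193×0.097859 = 0.38694.
Under exogeneity, PAF = [P(Y=1) − p₀] / P(Y=1).
PAF = (0.38694 − 0.097859) / 0.38694 ≈ 0.7471

PAF ≈ 0.747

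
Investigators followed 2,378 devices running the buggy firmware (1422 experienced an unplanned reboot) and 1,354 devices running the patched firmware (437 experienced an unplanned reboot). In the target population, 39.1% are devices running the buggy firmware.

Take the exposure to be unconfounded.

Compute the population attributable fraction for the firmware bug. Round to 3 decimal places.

PAF ≈ 0.250

p₁ = P(outcome | exposed) = 1422/2378 = 0.59798
p₀ = P(outcome | unexposed) = 437/1354 = 0.32275
Overall risk P(Y=1) = π·p₁ + (1−π)·p₀ = 0.391×0.59798 + 0.609×0.32275 = 0.43036.
Under exogeneity, PAF = [P(Y=1) − p₀] / P(Y=1).
PAF = (0.43036 − 0.32275) / 0.43036 ≈ 0.2501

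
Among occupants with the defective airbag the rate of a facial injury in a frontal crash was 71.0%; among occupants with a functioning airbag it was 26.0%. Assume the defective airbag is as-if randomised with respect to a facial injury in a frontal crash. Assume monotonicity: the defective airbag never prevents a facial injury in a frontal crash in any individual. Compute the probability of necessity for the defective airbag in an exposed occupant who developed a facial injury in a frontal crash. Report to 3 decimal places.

PN ≈ 0.634

p₁ = 0.71, p₀ = 0.26.
Under exogeneity and monotonicity, PN = (p₁ − p₀) / p₁.
PN = (0.71 − 0.26) / 0.71 = 0.45 / 0.71 ≈ 0.6338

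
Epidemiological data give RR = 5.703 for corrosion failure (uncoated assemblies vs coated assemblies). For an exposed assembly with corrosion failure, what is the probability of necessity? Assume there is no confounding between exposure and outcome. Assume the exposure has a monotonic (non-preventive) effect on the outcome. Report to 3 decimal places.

PN ≈ 0.825

Under exogeneity and monotonicity, PN = (RR − 1) / RR = 1 − 1/RR.
PN = (5.703 − 1) / 5.703 = 4.703 / 5.703 ≈ 0.8247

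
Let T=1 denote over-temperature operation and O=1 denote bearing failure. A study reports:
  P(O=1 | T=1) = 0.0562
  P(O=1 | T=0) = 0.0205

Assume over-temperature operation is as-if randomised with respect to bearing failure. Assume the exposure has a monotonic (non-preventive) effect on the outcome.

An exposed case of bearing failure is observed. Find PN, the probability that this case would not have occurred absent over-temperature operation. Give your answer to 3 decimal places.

Let p₁ = 0.0562, p₀ = 0.0205.
Under exogeneity and monotonicity, PN = (p₁ − p₀) / p₁.
PN = (0.0562 − 0.0205) / 0.0562 = 0.0357 / 0.0562 ≈ 0.6352

PN ≈ 0.635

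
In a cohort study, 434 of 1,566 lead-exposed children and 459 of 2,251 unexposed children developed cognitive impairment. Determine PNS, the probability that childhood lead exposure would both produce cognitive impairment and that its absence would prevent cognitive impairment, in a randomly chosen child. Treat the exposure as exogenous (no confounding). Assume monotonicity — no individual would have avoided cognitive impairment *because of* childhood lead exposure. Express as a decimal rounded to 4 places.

p₁ = P(outcome | exposed) = 434/1566 = 0.27714
p₀ = P(outcome | unexposed) = 459/2251 = 0.20391
Under exogeneity and monotonicity, PNS = p₁ − p₀.
PNS = 0.27714 − 0.20391 = 0.07323

PNS ≈ 0.0732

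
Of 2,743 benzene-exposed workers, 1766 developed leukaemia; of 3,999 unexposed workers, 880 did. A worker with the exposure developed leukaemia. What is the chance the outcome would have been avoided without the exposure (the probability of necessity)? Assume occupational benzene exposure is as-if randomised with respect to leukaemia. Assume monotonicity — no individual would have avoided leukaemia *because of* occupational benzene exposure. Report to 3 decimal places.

p₁ = P(outcome | exposed) = 1766/2743 = 0.64382
p₀ = P(outcome | unexposed) = 880/3999 = 0.22006
Under exogeneity and monotonicity, PN = (p₁ − p₀) / p₁.
PN = (0.64382 − 0.22006) / 0.64382 = 0.42377 / 0.64382 ≈ 0.6582

PN ≈ 0.658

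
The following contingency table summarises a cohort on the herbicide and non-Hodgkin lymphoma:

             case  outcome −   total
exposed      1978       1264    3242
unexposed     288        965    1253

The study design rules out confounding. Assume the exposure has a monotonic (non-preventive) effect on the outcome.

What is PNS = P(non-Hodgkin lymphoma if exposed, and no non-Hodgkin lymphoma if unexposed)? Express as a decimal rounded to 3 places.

p₁ = P(outcome | exposed) = 1978/3242 = 0.61012
p₀ = P(outcome | unexposed) = 288/1253 = 0.22985
Under exogeneity and monotonicity, PNS = p₁ − p₀.
PNS = 0.61012 − 0.22985 = 0.38027

PNS ≈ 0.380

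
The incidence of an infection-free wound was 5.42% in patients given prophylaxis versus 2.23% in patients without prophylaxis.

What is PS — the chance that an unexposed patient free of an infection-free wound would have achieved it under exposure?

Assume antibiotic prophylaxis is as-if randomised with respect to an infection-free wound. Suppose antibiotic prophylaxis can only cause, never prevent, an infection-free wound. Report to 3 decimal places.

PS ≈ 0.033

p₁ = 0.0542, p₀ = 0.0223.
Under exogeneity and monotonicity, PS = (p₁ − p₀) / (1 − p₀).
PS = (0.0542 − 0.0223) / (1 − 0.0223) = 0.0319 / 0.9777 ≈ 0.0326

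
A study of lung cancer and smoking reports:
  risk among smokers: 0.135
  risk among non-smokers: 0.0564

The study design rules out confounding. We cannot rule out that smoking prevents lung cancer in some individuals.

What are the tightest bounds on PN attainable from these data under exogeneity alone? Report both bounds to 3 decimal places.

0.582 ≤ PN ≤ 1.000

Let p₁ = 0.135, p₀ = 0.0564.
Under exogeneity alone the bounds on PN are max{0,(p₁−p₀)/p₁} ≤ PN ≤ min{1,(1−p₀)/p₁}.
  lower = (p₁ − p₀)/p₁ = 0.0786 / 0.135 ≈ 0.5822
  upper = min{1, (1 − p₀)/p₁} = 0.9436 / 0.135 ≈ 6.9896 → capped at 1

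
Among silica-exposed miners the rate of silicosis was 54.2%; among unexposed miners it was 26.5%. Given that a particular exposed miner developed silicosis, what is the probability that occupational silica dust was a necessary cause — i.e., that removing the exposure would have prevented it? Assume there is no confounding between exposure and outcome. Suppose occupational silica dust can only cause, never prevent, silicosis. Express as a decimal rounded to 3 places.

PN ≈ 0.511

p₁ = 0.542, p₀ = 0.265.
Under exogeneity and monotonicity, PN = (p₁ − p₀) / p₁.
PN = (0.542 − 0.265) / 0.542 = 0.277 / 0.542 ≈ 0.5111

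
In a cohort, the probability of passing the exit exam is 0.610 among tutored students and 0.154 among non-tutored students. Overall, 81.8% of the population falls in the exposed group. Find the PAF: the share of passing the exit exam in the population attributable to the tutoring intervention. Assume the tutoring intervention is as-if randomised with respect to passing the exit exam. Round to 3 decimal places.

Let p₁ = 0.61, p₀ = 0.154.
Overall risk P(Y=1) = π·p₁ + (1−π)·p₀ = 0.818×0.61 + 0.182×0.154 = 0.52701.
Under exogeneity, PAF = [P(Y=1) − p₀] / P(Y=1).
PAF = (0.52701 − 0.154) / 0.52701 ≈ 0.7078

PAF ≈ 0.708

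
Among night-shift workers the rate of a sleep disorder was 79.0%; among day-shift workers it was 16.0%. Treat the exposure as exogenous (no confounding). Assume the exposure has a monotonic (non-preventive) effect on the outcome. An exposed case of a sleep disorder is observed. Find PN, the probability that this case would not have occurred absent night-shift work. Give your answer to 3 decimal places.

PN ≈ 0.797

p₁ = 0.79, p₀ = 0.16.
Under exogeneity and monotonicity, PN = (p₁ − p₀) / p₁.
PN = (0.79 − 0.16) / 0.79 = 0.63 / 0.79 ≈ 0.7975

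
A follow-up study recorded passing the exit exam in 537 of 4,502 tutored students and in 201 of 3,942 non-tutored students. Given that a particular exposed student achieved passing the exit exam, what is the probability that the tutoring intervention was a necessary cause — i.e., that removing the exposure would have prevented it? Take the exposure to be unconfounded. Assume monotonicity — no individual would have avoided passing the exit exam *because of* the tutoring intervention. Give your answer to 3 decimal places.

p₁ = P(outcome | exposed) = 537/4502 = 0.11928
p₀ = P(outcome | unexposed) = 201/3942 = 0.050989
Under exogeneity and monotonicity, PN = (p₁ − p₀) / p₁.
PN = (0.11928 − 0.050989) / 0.11928 = 0.068291 / 0.11928 ≈ 0.5725

PN ≈ 0.573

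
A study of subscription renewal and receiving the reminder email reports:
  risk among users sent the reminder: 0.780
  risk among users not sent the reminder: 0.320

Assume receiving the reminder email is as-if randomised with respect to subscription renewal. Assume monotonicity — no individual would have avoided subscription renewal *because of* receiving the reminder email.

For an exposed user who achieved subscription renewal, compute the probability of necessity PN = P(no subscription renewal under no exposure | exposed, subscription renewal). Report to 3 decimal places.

Let p₁ = 0.78, p₀ = 0.32.
Under exogeneity and monotonicity, PN = (p₁ − p₀) / p₁.
PN = (0.78 − 0.32) / 0.78 = 0.46 / 0.78 ≈ 0.5897

PN ≈ 0.590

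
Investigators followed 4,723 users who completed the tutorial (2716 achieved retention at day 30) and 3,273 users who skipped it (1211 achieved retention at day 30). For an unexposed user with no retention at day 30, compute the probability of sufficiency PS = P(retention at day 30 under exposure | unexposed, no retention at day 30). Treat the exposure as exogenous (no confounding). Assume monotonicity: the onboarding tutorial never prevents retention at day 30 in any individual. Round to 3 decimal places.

PS ≈ 0.325

p₁ = P(outcome | exposed) = 2716/4723 = 0.57506
p₀ = P(outcome | unexposed) = 1211/3273 = 0.37
Under exogeneity and monotonicity, PS = (p₁ − p₀) / (1 − p₀).
PS = (0.57506 − 0.37) / (1 − 0.37) = 0.20506 / 0.63 ≈ 0.3255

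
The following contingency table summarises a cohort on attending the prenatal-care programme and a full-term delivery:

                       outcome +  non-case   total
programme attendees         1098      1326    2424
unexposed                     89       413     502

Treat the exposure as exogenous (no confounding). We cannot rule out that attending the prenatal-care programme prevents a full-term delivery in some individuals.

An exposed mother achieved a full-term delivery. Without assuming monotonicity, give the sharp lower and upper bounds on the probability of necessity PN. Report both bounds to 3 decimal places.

p₁ = P(outcome | exposed) = 1098/2424 = 0.45297
p₀ = P(outcome | unexposed) = 89/502 = 0.17729
Under exogeneity alone the bounds on PN are max{0,(p₁−p₀)/p₁} ≤ PN ≤ min{1,(1−p₀)/p₁}.
  lower = (p₁ − p₀)/p₁ = 0.27568 / 0.45297 ≈ 0.6086
  upper = min{1, (1 − p₀)/p₁} = 0.82271 / 0.45297 ≈ 1.8163 → capped at 1

0.609 ≤ PN ≤ 1.000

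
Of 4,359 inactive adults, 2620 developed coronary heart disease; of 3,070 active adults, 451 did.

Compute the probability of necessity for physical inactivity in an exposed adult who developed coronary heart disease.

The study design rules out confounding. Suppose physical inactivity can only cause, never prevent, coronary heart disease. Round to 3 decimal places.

p₁ = P(outcome | exposed) = 2620/4359 = 0.60106
p₀ = P(outcome | unexposed) = 451/3070 = 0.14691
Under exogeneity and monotonicity, PN = (p₁ − p₀) / p₁.
PN = (0.60106 − 0.14691) / 0.60106 = 0.45415 / 0.60106 ≈ 0.7556

PN ≈ 0.756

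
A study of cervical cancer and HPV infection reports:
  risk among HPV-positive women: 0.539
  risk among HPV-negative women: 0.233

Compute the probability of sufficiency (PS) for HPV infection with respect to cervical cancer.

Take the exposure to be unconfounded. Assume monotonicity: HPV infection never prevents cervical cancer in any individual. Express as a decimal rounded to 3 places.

Let p₁ = 0.539, p₀ = 0.233.
Under exogeneity and monotonicity, PS = (p₁ − p₀) / (1 − p₀).
PS = (0.539 − 0.233) / (1 − 0.233) = 0.306 / 0.767 ≈ 0.3990

PS ≈ 0.399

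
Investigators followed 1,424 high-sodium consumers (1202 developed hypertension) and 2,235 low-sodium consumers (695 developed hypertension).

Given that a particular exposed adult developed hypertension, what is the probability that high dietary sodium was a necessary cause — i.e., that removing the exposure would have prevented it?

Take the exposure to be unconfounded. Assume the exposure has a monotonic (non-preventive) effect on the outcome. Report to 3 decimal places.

PN ≈ 0.632

p₁ = P(outcome | exposed) = 1202/1424 = 0.8441
p₀ = P(outcome | unexposed) = 695/2235 = 0.31096
Under exogeneity and monotonicity, PN = (p₁ − p₀) / p₁.
PN = (0.8441 − 0.31096) / 0.8441 = 0.53314 / 0.8441 ≈ 0.6316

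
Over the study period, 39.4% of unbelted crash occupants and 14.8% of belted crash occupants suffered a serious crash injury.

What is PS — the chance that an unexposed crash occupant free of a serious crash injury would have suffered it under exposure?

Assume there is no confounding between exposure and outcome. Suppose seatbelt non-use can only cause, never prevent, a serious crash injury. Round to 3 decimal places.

PS ≈ 0.289

p₁ = 0.394, p₀ = 0.148.
Under exogeneity and monotonicity, PS = (p₁ − p₀) / (1 − p₀).
PS = (0.394 − 0.148) / (1 − 0.148) = 0.246 / 0.852 ≈ 0.2887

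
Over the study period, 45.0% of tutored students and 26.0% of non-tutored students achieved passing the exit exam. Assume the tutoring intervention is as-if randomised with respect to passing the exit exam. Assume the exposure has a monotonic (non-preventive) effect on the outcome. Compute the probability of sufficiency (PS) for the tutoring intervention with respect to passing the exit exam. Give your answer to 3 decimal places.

PS ≈ 0.257

p₁ = 0.45, p₀ = 0.26.
Under exogeneity and monotonicity, PS = (p₁ − p₀) / (1 − p₀).
PS = (0.45 − 0.26) / (1 − 0.26) = 0.19 / 0.74 ≈ 0.2568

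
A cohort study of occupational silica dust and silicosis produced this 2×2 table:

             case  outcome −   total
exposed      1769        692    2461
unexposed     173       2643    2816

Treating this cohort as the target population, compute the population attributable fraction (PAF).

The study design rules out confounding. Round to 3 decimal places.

PAF ≈ 0.833

p₁ = P(outcome | exposed) = 1769/2461 = 0.71881
p₀ = P(outcome | unexposed) = 173/2816 = 0.061435
Exposure prevalence π = 2461/5277 = 0.46636; overall risk P(Y=1) = 0.36801.
Under exogeneity, PAF = [P(Y=1) − p₀]/P(Y=1).
PAF = (0.36801 − 0.061435) / 0.36801 ≈ 0.8331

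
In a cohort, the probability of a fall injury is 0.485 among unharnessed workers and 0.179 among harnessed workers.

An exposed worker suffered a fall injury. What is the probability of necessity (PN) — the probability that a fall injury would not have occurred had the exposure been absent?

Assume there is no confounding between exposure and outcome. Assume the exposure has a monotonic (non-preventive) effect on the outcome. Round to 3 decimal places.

Let p₁ = 0.485, p₀ = 0.179.
Under exogeneity and monotonicity, PN = (p₁ − p₀) / p₁.
PN = (0.485 − 0.179) / 0.485 = 0.306 / 0.485 ≈ 0.6309

PN ≈ 0.631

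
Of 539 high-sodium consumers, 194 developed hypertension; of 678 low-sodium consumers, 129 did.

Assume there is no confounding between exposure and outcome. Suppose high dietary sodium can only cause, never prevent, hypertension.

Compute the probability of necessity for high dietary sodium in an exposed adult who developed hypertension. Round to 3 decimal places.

PN ≈ 0.471

p₁ = P(outcome | exposed) = 194/539 = 0.35993
p₀ = P(outcome | unexposed) = 129/678 = 0.19027
Under exogeneity and monotonicity, PN = (p₁ − p₀) / p₁.
PN = (0.35993 − 0.19027) / 0.35993 = 0.16966 / 0.35993 ≈ 0.4714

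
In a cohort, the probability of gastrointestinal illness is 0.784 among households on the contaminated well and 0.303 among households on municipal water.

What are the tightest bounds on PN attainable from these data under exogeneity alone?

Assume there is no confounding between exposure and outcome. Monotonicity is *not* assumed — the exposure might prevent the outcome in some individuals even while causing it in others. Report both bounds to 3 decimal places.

0.614 ≤ PN ≤ 0.889

Let p₁ = 0.784, p₀ = 0.303.
Under exogeneity alone the bounds on PN are max{0,(p₁−p₀)/p₁} ≤ PN ≤ min{1,(1−p₀)/p₁}.
  lower = (p₁ − p₀)/p₁ = 0.481 / 0.784 ≈ 0.6135
  upper = min{1, (1 − p₀)/p₁} = 0.697 / 0.784 ≈ 0.8890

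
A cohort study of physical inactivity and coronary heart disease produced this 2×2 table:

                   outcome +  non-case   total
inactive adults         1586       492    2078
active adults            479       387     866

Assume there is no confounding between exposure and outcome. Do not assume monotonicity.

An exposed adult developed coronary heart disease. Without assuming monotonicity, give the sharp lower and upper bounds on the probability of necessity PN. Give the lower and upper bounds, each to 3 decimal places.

0.275 ≤ PN ≤ 0.586

p₁ = P(outcome | exposed) = 1586/2078 = 0.76323
p₀ = P(outcome | unexposed) = 479/866 = 0.55312
Under exogeneity alone the bounds on PN are max{0,(p₁−p₀)/p₁} ≤ PN ≤ min{1,(1−p₀)/p₁}.
  lower = (p₁ − p₀)/p₁ = 0.21012 / 0.76323 ≈ 0.2753
  upper = min{1, (1 − p₀)/p₁} = 0.44688 / 0.76323 ≈ 0.5855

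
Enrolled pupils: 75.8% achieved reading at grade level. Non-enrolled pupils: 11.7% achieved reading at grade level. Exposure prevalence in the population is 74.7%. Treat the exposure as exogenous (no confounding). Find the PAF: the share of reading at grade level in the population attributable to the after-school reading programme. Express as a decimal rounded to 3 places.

PAF ≈ 0.804

p₁ = 0.758, p₀ = 0.117.
Overall risk P(Y=1) = π·p₁ + (1−π)·p₀ = 0.747×0.758 + 0.253×0.117 = 0.59583.
Under exogeneity, PAF = [P(Y=1) − p₀] / P(Y=1).
PAF = (0.59583 − 0.117) / 0.59583 ≈ 0.8036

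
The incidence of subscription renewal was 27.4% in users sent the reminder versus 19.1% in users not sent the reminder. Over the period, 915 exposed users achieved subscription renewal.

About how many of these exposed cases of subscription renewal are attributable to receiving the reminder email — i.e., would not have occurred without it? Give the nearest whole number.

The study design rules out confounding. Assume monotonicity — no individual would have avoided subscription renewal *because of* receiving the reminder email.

p₁ = 0.274, p₀ = 0.191.
PN = (p₁ − p₀)/p₁ = (0.274 − 0.191) / 0.274 ≈ 0.30292.
Attributable cases ≈ PN × (exposed cases) = 0.30292 × 915 ≈ 277.17.

about 277 cases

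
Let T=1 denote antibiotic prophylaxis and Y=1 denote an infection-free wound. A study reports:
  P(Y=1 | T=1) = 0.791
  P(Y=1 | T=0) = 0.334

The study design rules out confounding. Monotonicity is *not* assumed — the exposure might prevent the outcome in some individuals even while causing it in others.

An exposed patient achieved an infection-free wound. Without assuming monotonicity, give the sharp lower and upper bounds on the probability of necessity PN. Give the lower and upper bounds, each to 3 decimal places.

0.578 ≤ PN ≤ 0.842

Let p₁ = 0.791, p₀ = 0.334.
Under exogeneity alone the bounds on PN are max{0,(p₁−p₀)/p₁} ≤ PN ≤ min{1,(1−p₀)/p₁}.
  lower = (p₁ − p₀)/p₁ = 0.457 / 0.791 ≈ 0.5777
  upper = min{1, (1 − p₀)/p₁} = 0.666 / 0.791 ≈ 0.8420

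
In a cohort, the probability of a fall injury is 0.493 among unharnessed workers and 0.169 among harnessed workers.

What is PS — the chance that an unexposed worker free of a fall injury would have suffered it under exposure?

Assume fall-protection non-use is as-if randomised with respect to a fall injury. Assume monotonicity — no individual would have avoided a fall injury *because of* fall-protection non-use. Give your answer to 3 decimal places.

Let p₁ = 0.493, p₀ = 0.169.
Under exogeneity and monotonicity, PS = (p₁ − p₀) / (1 − p₀).
PS = (0.493 − 0.169) / (1 − 0.169) = 0.324 / 0.831 ≈ 0.3899

PS ≈ 0.390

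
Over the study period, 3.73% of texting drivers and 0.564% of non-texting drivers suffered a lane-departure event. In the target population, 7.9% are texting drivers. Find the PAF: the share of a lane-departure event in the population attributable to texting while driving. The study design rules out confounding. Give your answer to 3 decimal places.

p₁ = 0.0373, p₀ = 0.00564.
Overall risk P(Y=1) = π·p₁ + (1−π)·p₀ = 0.079×0.0373 + 0.921×0.00564 = 0.0081411.
Under exogeneity, PAF = [P(Y=1) − p₀] / P(Y=1).
PAF = (0.0081411 − 0.00564) / 0.0081411 ≈ 0.3072

PAF ≈ 0.307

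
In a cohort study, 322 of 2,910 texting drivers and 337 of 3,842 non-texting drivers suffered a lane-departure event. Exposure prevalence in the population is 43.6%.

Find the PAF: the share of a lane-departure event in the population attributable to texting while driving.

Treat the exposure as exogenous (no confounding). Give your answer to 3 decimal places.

PAF ≈ 0.102

p₁ = P(outcome | exposed) = 322/2910 = 0.11065
p₀ = P(outcome | unexposed) = 337/3842 = 0.087715
Overall risk P(Y=1) = π·p₁ + (1−π)·p₀ = 0.436×0.11065 + 0.564×0.087715 = 0.097716.
Under exogeneity, PAF = [P(Y=1) − p₀] / P(Y=1).
PAF = (0.097716 − 0.087715) / 0.097716 ≈ 0.1023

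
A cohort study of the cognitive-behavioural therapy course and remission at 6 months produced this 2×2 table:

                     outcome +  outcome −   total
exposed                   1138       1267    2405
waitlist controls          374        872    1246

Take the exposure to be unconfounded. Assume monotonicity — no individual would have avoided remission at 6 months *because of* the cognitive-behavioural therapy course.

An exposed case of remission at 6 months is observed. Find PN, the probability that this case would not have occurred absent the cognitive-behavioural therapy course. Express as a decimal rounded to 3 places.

p₁ = P(outcome | exposed) = 1138/2405 = 0.47318
p₀ = P(outcome | unexposed) = 374/1246 = 0.30016
Under exogeneity and monotonicity, PN = (p₁ − p₀) / p₁.
PN = (0.47318 − 0.30016) / 0.47318 = 0.17302 / 0.47318 ≈ 0.3657

PN ≈ 0.366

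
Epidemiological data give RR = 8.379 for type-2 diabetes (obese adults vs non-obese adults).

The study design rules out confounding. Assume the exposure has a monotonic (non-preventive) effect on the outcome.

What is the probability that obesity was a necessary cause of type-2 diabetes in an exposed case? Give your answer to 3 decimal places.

PN ≈ 0.881

Under exogeneity and monotonicity, PN = (RR − 1) / RR = 1 − 1/RR.
PN = (8.379 − 1) / 8.379 = 7.379 / 8.379 ≈ 0.8807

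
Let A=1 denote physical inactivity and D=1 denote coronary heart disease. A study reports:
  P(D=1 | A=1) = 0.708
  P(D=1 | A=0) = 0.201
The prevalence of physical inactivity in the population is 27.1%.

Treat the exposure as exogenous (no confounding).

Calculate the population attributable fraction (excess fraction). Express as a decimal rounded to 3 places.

Let p₁ = 0.708, p₀ = 0.201.
Overall risk P(Y=1) = π·p₁ + (1−π)·p₀ = 0.271×0.708 + 0.729×0.201 = 0.3384.
Under exogeneity, PAF = [P(Y=1) − p₀] / P(Y=1).
PAF = (0.3384 − 0.201) / 0.3384 ≈ 0.4060

PAF ≈ 0.406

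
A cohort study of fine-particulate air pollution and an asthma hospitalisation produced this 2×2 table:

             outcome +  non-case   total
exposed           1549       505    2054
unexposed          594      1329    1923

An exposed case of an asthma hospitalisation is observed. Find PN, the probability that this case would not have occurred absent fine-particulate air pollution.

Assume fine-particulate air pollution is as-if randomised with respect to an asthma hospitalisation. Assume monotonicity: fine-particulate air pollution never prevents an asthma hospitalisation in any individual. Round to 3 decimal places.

PN ≈ 0.590

p₁ = P(outcome | exposed) = 1549/2054 = 0.75414
p₀ = P(outcome | unexposed) = 594/1923 = 0.30889
Under exogeneity and monotonicity, PN = (p₁ − p₀) / p₁.
PN = (0.75414 − 0.30889) / 0.75414 = 0.44525 / 0.75414 ≈ 0.5904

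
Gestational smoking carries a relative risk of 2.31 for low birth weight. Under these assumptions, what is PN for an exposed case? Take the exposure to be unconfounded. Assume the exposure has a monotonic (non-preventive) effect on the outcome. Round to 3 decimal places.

PN ≈ 0.567

Under exogeneity and monotonicity, PN = (RR − 1) / RR = 1 − 1/RR.
PN = (2.31 − 1) / 2.31 = 1.31 / 2.31 ≈ 0.5671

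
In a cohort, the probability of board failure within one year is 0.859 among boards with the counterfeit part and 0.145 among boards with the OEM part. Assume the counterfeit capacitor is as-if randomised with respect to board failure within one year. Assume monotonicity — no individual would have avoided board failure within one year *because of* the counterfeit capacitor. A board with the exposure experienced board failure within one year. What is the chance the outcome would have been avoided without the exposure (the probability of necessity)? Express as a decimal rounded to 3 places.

PN ≈ 0.831

Let p₁ = 0.859, p₀ = 0.145.
Under exogeneity and monotonicity, PN = (p₁ − p₀) / p₁.
PN = (0.859 − 0.145) / 0.859 = 0.714 / 0.859 ≈ 0.8312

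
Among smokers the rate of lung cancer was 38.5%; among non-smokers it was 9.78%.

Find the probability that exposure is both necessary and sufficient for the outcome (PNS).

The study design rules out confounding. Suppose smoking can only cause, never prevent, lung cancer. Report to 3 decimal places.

p₁ = 0.385, p₀ = 0.0978.
Under exogeneity and monotonicity, PNS = p₁ − p₀.
PNS = 0.385 − 0.0978 = 0.2872

PNS ≈ 0.287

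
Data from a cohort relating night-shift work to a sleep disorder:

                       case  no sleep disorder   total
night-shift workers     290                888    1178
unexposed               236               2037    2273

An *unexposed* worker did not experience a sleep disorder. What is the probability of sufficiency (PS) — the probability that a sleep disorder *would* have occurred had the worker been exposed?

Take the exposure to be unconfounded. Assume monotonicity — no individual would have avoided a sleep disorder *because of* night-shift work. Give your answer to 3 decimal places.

PS ≈ 0.159

p₁ = P(outcome | exposed) = 290/1178 = 0.24618
p₀ = P(outcome | unexposed) = 236/2273 = 0.10383
Under exogeneity and monotonicity, PS = (p₁ − p₀)/(1 − p₀).
PS = (0.24618 − 0.10383) / 0.89617 ≈ 0.1588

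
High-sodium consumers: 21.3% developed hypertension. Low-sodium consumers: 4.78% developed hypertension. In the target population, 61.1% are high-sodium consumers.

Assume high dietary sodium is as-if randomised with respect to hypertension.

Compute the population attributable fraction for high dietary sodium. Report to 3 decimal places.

PAF ≈ 0.679

p₁ = 0.213, p₀ = 0.0478.
Overall risk P(Y=1) = π·p₁ + (1−π)·p₀ = 0.611×0.213 + 0.389×0.0478 = 0.14874.
Under exogeneity, PAF = [P(Y=1) − p₀] / P(Y=1).
PAF = (0.14874 − 0.0478) / 0.14874 ≈ 0.6786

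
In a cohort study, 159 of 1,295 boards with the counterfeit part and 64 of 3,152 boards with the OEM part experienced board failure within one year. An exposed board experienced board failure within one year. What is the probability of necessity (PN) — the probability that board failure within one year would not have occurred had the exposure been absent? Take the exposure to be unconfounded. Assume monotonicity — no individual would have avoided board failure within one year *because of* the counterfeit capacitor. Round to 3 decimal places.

p₁ = P(outcome | exposed) = 159/1295 = 0.12278
p₀ = P(outcome | unexposed) = 64/3152 = 0.020305
Under exogeneity and monotonicity, PN = (p₁ − p₀) / p₁.
PN = (0.12278 − 0.020305) / 0.12278 = 0.10248 / 0.12278 ≈ 0.8346

PN ≈ 0.835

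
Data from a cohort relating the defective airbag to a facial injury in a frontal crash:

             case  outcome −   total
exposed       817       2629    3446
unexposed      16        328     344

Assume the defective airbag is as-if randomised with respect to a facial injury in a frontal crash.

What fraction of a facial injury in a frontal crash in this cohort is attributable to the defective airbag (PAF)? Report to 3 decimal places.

PAF ≈ 0.788

p₁ = P(outcome | exposed) = 817/3446 = 0.23709
p₀ = P(outcome | unexposed) = 16/344 = 0.046512
Exposure prevalence π = 3446/3790 = 0.90923; overall risk P(Y=1) = 0.21979.
Under exogeneity, PAF = [P(Y=1) − p₀]/P(Y=1).
PAF = (0.21979 − 0.046512) / 0.21979 ≈ 0.7884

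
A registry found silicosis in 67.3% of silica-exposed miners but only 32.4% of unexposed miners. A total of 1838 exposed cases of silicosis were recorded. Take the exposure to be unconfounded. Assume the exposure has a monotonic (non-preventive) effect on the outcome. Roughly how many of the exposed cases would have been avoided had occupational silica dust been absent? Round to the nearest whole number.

about 953 cases

p₁ = 0.673, p₀ = 0.324.
PN = (p₁ − p₀)/p₁ = (0.673 − 0.324) / 0.673 ≈ 0.51857.
Attributable cases ≈ PN × (exposed cases) = 0.51857 × 1838 ≈ 953.14.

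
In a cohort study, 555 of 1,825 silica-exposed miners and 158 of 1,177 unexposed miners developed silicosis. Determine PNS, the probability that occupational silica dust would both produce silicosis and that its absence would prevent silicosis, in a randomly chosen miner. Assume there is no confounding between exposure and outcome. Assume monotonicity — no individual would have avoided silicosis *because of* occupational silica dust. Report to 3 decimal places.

PNS ≈ 0.170

p₁ = P(outcome | exposed) = 555/1825 = 0.30411
p₀ = P(outcome | unexposed) = 158/1177 = 0.13424
Under exogeneity and monotonicity, PNS = p₁ − p₀.
PNS = 0.30411 − 0.13424 = 0.16987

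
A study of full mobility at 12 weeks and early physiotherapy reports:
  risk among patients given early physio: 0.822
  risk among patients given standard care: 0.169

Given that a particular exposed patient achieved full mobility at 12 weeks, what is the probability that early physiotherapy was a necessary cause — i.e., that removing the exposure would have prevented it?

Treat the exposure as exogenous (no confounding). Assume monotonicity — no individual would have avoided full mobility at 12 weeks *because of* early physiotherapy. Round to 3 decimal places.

PN ≈ 0.794

Let p₁ = 0.822, p₀ = 0.169.
Under exogeneity and monotonicity, PN = (p₁ − p₀) / p₁.
PN = (0.822 − 0.169) / 0.822 = 0.653 / 0.822 ≈ 0.7944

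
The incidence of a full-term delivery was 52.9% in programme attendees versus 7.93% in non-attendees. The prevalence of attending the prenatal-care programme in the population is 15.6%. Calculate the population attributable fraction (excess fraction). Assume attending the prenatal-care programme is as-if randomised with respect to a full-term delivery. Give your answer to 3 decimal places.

p₁ = 0.529, p₀ = 0.0793.
Overall risk P(Y=1) = π·p₁ + (1−π)·p₀ = 0.156×0.529 + 0.844×0.0793 = 0.14945.
Under exogeneity, PAF = [P(Y=1) − p₀] / P(Y=1).
PAF = (0.14945 − 0.0793) / 0.14945 ≈ 0.4694

PAF ≈ 0.469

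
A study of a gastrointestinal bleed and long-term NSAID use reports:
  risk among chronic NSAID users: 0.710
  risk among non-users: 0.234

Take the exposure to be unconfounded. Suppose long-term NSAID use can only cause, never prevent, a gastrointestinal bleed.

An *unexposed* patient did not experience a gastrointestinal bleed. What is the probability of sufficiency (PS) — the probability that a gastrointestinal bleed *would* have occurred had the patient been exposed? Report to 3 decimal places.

Let p₁ = 0.71, p₀ = 0.234.
Under exogeneity and monotonicity, PS = (p₁ − p₀) / (1 − p₀).
PS = (0.71 − 0.234) / (1 − 0.234) = 0.476 / 0.766 ≈ 0.6214

PS ≈ 0.621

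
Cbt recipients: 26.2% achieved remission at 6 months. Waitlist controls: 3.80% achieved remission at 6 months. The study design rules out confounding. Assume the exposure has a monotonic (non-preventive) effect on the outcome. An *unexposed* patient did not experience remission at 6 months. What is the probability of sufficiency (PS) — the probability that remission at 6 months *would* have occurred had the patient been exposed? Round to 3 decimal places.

p₁ = 0.262, p₀ = 0.038.
Under exogeneity and monotonicity, PS = (p₁ − p₀) / (1 − p₀).
PS = (0.262 − 0.038) / (1 − 0.038) = 0.224 / 0.962 ≈ 0.2328

PS ≈ 0.233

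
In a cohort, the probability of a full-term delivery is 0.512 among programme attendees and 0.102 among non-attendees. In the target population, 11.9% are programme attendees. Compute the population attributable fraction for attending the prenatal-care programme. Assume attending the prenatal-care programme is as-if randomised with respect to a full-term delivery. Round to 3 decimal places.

PAF ≈ 0.324

Let p₁ = 0.512, p₀ = 0.102.
Overall risk P(Y=1) = π·p₁ + (1−π)·p₀ = 0.119×0.512 + 0.881×0.102 = 0.15079.
Under exogeneity, PAF = [P(Y=1) − p₀] / P(Y=1).
PAF = (0.15079 − 0.102) / 0.15079 ≈ 0.3236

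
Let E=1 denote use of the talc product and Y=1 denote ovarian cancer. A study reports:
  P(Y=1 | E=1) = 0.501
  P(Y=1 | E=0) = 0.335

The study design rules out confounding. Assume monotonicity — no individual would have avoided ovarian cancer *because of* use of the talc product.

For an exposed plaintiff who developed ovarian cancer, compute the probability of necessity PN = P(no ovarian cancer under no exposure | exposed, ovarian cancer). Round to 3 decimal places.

PN ≈ 0.331

Let p₁ = 0.501, p₀ = 0.335.
Under exogeneity and monotonicity, PN = (p₁ − p₀) / p₁.
PN = (0.501 − 0.335) / 0.501 = 0.166 / 0.501 ≈ 0.3313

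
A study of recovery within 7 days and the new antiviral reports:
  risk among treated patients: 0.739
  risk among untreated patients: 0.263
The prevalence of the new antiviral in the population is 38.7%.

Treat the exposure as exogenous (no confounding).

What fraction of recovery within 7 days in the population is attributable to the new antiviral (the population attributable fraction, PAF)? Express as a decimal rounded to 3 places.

Let p₁ = 0.739, p₀ = 0.263.
Overall risk P(Y=1) = π·p₁ + (1−π)·p₀ = 0.387×0.739 + 0.613×0.263 = 0.44721.
Under exogeneity, PAF = [P(Y=1) − p₀] / P(Y=1).
PAF = (0.44721 − 0.263) / 0.44721 ≈ 0.4119

PAF ≈ 0.412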